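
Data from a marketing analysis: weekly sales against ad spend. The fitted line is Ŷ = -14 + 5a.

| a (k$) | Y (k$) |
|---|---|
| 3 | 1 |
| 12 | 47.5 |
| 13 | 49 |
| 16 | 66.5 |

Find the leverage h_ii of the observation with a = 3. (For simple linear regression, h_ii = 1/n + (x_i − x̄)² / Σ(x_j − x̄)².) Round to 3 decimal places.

h = 0.931

ā = (3 + 12 + 13 + 16)/4 = 11
Σ(a − ā)² = 64 + 1 + 4 + 25 = 94
h = 1/4 + (-8)²/94 = 0.25 + 0.680851 = 0.931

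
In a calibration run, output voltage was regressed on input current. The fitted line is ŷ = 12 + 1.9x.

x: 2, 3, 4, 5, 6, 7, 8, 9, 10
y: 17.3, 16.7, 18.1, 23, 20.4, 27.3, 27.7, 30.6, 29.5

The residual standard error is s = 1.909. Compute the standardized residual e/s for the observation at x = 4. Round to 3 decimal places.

-0.786

ŷ = 12 + 1.9·4 = 19.6
e = 18.1 − 19.6 = -1.5
e/s = -1.5 / 1.909 = -0.786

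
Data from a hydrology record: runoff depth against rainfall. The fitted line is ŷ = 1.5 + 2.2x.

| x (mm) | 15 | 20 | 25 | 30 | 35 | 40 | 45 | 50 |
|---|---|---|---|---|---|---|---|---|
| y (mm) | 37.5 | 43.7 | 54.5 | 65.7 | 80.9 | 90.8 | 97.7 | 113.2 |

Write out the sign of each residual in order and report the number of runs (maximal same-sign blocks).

5 runs

x=15: ŷ = 1.5 + 2.2·15 = 34.5; e = 37.5 − 34.5 = 3
x=20: ŷ = 1.5 + 2.2·20 = 45.5; e = 43.7 − 45.5 = -1.8
x=25: ŷ = 1.5 + 2.2·25 = 56.5; e = 54.5 − 56.5 = -2
x=30: ŷ = 1.5 + 2.2·30 = 67.5; e = 65.7 − 67.5 = -1.8
x=35: ŷ = 1.5 + 2.2·35 = 78.5; e = 80.9 − 78.5 = 2.4
x=40: ŷ = 1.5 + 2.2·40 = 89.5; e = 90.8 − 89.5 = 1.3
x=45: ŷ = 1.5 + 2.2·45 = 100.5; e = 97.7 − 100.5 = -2.8
x=50: ŷ = 1.5 + 2.2·50 = 111.5; e = 113.2 − 111.5 = 1.7
Signs: + − − − + + − +
Runs: +×1, −×3, +×2, −×1, +×1 → 5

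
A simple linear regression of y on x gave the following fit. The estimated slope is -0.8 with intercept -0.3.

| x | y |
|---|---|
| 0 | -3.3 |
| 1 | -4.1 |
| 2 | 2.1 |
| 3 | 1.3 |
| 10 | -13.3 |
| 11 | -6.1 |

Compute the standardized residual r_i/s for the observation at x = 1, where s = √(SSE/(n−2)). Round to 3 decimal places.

x=0: ŷ = -0.3 − 0.8·0 = -0.3; r = -3.3 − (-0.3) = -3
x=1: ŷ = -0.3 − 0.8·1 = -1.1; r = -4.1 − (-1.1) = -3
x=2: ŷ = -0.3 − 0.8·2 = -1.9; r = 2.1 − (-1.9) = 4
x=3: ŷ = -0.3 − 0.8·3 = -2.7; r = 1.3 − (-2.7) = 4
x=10: ŷ = -0.3 − 0.8·10 = -8.3; r = -13.3 − (-8.3) = -5
x=11: ŷ = -0.3 − 0.8·11 = -9.1; r = -6.1 − (-9.1) = 3
SSE = 9 + 9 + 16 + 16 + 25 + 9 = 84
s = √(84/4) = 4.58258
r/s = -3 / 4.58258 = -0.655

-0.655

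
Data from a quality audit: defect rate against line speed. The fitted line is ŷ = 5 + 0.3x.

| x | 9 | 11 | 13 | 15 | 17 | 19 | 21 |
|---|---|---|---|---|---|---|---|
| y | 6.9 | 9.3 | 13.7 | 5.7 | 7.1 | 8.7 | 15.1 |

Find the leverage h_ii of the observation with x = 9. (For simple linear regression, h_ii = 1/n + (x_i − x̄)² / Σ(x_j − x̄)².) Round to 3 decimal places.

h = 0.464

x̄ = (9 + 11 + 13 + 15 + 17 + 19 + 21)/7 = 15
Σ(x − x̄)² = 36 + 16 + 4 + 0 + 4 + 16 + 36 = 112
h = 1/7 + (-6)²/112 = 0.142857 + 0.321429 = 0.464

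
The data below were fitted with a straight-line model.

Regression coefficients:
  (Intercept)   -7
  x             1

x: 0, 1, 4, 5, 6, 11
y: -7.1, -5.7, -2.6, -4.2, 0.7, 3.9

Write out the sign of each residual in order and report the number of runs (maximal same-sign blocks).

x=0: ŷ = -7 + 0 = -7; e = -7.1 − (-7) = -0.1
x=1: ŷ = -7 + 1 = -6; e = -5.7 − (-6) = 0.3
x=4: ŷ = -7 + 4 = -3; e = -2.6 − (-3) = 0.4
x=5: ŷ = -7 + 5 = -2; e = -4.2 − (-2) = -2.2
x=6: ŷ = -7 + 6 = -1; e = 0.7 − (-1) = 1.7
x=11: ŷ = -7 + 11 = 4; e = 3.9 − 4 = -0.1
Signs: − + + − + −
Runs: −×1, +×2, −×1, +×1, −×1 → 5

5 runs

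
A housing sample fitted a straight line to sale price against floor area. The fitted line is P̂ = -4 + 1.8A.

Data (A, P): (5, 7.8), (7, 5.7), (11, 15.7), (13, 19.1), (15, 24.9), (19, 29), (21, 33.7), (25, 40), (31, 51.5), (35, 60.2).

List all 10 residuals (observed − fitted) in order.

A=5: P̂ = -4 + 1.8·5 = 5; r = 7.8 − 5 = 2.8
A=7: P̂ = -4 + 1.8·7 = 8.6; r = 5.7 − 8.6 = -2.9
A=11: P̂ = -4 + 1.8·11 = 15.8; r = 15.7 − 15.8 = -0.1
A=13: P̂ = -4 + 1.8·13 = 19.4; r = 19.1 − 19.4 = -0.3
A=15: P̂ = -4 + 1.8·15 = 23; r = 24.9 − 23 = 1.9
A=19: P̂ = -4 + 1.8·19 = 30.2; r = 29 − 30.2 = -1.2
A=21: P̂ = -4 + 1.8·21 = 33.8; r = 33.7 − 33.8 = -0.1
A=25: P̂ = -4 + 1.8·25 = 41; r = 40 − 41 = -1
A=31: P̂ = -4 + 1.8·31 = 51.8; r = 51.5 − 51.8 = -0.3
A=35: P̂ = -4 + 1.8·35 = 59; r = 60.2 − 59 = 1.2

2.8, -2.9, -0.1, -0.3, 1.9, -1.2, -0.1, -1, -0.3, 1.2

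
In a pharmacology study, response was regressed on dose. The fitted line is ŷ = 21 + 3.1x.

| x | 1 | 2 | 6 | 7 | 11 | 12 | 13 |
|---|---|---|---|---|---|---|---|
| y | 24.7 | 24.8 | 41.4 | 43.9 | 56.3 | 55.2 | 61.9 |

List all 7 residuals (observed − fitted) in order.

x=1: ŷ = 21 + 3.1·1 = 24.1; r = 24.7 − 24.1 = 0.6
x=2: ŷ = 21 + 3.1·2 = 27.2; r = 24.8 − 27.2 = -2.4
x=6: ŷ = 21 + 3.1·6 = 39.6; r = 41.4 − 39.6 = 1.8
x=7: ŷ = 21 + 3.1·7 = 42.7; r = 43.9 − 42.7 = 1.2
x=11: ŷ = 21 + 3.1·11 = 55.1; r = 56.3 − 55.1 = 1.2
x=12: ŷ = 21 + 3.1·12 = 58.2; r = 55.2 − 58.2 = -3
x=13: ŷ = 21 + 3.1·13 = 61.3; r = 61.9 − 61.3 = 0.6

0.6, -2.4, 1.8, 1.2, 1.2, -3, 0.6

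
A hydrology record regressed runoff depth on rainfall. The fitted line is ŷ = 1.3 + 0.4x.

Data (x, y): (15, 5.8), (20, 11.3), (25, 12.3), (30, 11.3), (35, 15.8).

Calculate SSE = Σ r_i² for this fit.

SSE = 11.5

x=15: ŷ = 1.3 + 0.4·15 = 7.3; r = 5.8 − 7.3 = -1.5
x=20: ŷ = 1.3 + 0.4·20 = 9.3; r = 11.3 − 9.3 = 2
x=25: ŷ = 1.3 + 0.4·25 = 11.3; r = 12.3 − 11.3 = 1
x=30: ŷ = 1.3 + 0.4·30 = 13.3; r = 11.3 − 13.3 = -2
x=35: ŷ = 1.3 + 0.4·35 = 15.3; r = 15.8 − 15.3 = 0.5
SSE = 2.25 + 4 + 1 + 4 + 0.25 = 11.5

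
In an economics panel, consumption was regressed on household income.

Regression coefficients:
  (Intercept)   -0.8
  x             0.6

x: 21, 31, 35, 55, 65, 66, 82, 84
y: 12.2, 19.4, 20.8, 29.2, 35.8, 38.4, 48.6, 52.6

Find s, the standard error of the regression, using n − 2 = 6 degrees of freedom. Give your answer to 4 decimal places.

s = 2.1229

x=21: ŷ = -0.8 + 0.6·21 = 11.8; e = 12.2 − 11.8 = 0.4
x=31: ŷ = -0.8 + 0.6·31 = 17.8; e = 19.4 − 17.8 = 1.6
x=35: ŷ = -0.8 + 0.6·35 = 20.2; e = 20.8 − 20.2 = 0.6
x=55: ŷ = -0.8 + 0.6·55 = 32.2; e = 29.2 − 32.2 = -3
x=65: ŷ = -0.8 + 0.6·65 = 38.2; e = 35.8 − 38.2 = -2.4
x=66: ŷ = -0.8 + 0.6·66 = 38.8; e = 38.4 − 38.8 = -0.4
x=82: ŷ = -0.8 + 0.6·82 = 48.4; e = 48.6 − 48.4 = 0.2
x=84: ŷ = -0.8 + 0.6·84 = 49.6; e = 52.6 − 49.6 = 3
SSE = 0.16 + 2.56 + 0.36 + 9 + 5.76 + 0.16 + 0.04 + 9 = 27.04
s = √(27.04/6) = √4.50667 ≈ 2.1229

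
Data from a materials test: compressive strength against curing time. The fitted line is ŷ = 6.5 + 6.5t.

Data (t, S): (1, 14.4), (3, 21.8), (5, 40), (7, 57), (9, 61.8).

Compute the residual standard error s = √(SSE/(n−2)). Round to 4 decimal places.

t=1: ŷ = 6.5 + 6.5·1 = 13; r = 14.4 − 13 = 1.4
t=3: ŷ = 6.5 + 6.5·3 = 26; r = 21.8 − 26 = -4.2
t=5: ŷ = 6.5 + 6.5·5 = 39; r = 40 − 39 = 1
t=7: ŷ = 6.5 + 6.5·7 = 52; r = 57 − 52 = 5
t=9: ŷ = 6.5 + 6.5·9 = 65; r = 61.8 − 65 = -3.2
SSE = 1.96 + 17.64 + 1 + 25 + 10.24 = 55.84
s = √(55.84/3) = √18.6133 ≈ 4.3143

s = 4.3143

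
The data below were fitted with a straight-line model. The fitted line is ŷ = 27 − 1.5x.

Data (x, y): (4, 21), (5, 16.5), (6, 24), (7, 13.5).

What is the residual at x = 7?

ŷ = 27 − 1.5·7 = 16.5
e = 13.5 − 16.5 = -3

e = -3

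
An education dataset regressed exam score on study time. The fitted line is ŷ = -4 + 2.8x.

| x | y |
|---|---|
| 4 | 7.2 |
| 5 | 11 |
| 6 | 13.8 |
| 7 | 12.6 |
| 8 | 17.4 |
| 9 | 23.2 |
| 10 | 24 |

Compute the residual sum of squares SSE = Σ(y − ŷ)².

SSE = 16

x=4: ŷ = -4 + 2.8·4 = 7.2; r = 7.2 − 7.2 = 0
x=5: ŷ = -4 + 2.8·5 = 10; r = 11 − 10 = 1
x=6: ŷ = -4 + 2.8·6 = 12.8; r = 13.8 − 12.8 = 1
x=7: ŷ = -4 + 2.8·7 = 15.6; r = 12.6 − 15.6 = -3
x=8: ŷ = -4 + 2.8·8 = 18.4; r = 17.4 − 18.4 = -1
x=9: ŷ = -4 + 2.8·9 = 21.2; r = 23.2 − 21.2 = 2
x=10: ŷ = -4 + 2.8·10 = 24; r = 24 − 24 = 0
SSE = 0 + 1 + 1 + 9 + 1 + 4 + 0 = 16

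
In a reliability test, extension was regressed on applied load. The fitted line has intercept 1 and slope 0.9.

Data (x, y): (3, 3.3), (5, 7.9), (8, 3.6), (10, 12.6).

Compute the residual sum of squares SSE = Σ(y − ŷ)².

x=3: ŷ = 1 + 0.9·3 = 3.7; r = 3.3 − 3.7 = -0.4
x=5: ŷ = 1 + 0.9·5 = 5.5; r = 7.9 − 5.5 = 2.4
x=8: ŷ = 1 + 0.9·8 = 8.2; r = 3.6 − 8.2 = -4.6
x=10: ŷ = 1 + 0.9·10 = 10; r = 12.6 − 10 = 2.6
SSE = 0.16 + 5.76 + 21.16 + 6.76 = 33.84

SSE = 33.84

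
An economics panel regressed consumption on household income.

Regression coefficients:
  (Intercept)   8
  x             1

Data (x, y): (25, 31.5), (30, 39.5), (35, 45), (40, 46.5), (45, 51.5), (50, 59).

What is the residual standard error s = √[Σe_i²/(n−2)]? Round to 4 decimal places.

x=25: ŷ = 8 + 25 = 33; e = 31.5 − 33 = -1.5
x=30: ŷ = 8 + 30 = 38; e = 39.5 − 38 = 1.5
x=35: ŷ = 8 + 35 = 43; e = 45 − 43 = 2
x=40: ŷ = 8 + 40 = 48; e = 46.5 − 48 = -1.5
x=45: ŷ = 8 + 45 = 53; e = 51.5 − 53 = -1.5
x=50: ŷ = 8 + 50 = 58; e = 59 − 58 = 1
SSE = 2.25 + 2.25 + 4 + 2.25 + 2.25 + 1 = 14
s = √(14/4) = √3.5 ≈ 1.8708

s = 1.8708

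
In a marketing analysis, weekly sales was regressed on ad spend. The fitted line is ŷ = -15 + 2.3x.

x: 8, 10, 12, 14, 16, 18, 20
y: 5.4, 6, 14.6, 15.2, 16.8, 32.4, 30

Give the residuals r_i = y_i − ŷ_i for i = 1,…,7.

x=8: ŷ = -15 + 2.3·8 = 3.4; r = 5.4 − 3.4 = 2
x=10: ŷ = -15 + 2.3·10 = 8; r = 6 − 8 = -2
x=12: ŷ = -15 + 2.3·12 = 12.6; r = 14.6 − 12.6 = 2
x=14: ŷ = -15 + 2.3·14 = 17.2; r = 15.2 − 17.2 = -2
x=16: ŷ = -15 + 2.3·16 = 21.8; r = 16.8 − 21.8 = -5
x=18: ŷ = -15 + 2.3·18 = 26.4; r = 32.4 − 26.4 = 6
x=20: ŷ = -15 + 2.3·20 = 31; r = 30 − 31 = -1

2, -2, 2, -2, -5, 6, -1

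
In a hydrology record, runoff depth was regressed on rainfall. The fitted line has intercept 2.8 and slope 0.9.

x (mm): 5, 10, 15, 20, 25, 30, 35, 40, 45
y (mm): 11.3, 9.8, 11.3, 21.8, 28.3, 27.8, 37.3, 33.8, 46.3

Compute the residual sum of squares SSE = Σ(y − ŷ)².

x=5: ŷ = 2.8 + 0.9·5 = 7.3; e = 11.3 − 7.3 = 4
x=10: ŷ = 2.8 + 0.9·10 = 11.8; e = 9.8 − 11.8 = -2
x=15: ŷ = 2.8 + 0.9·15 = 16.3; e = 11.3 − 16.3 = -5
x=20: ŷ = 2.8 + 0.9·20 = 20.8; e = 21.8 − 20.8 = 1
x=25: ŷ = 2.8 + 0.9·25 = 25.3; e = 28.3 − 25.3 = 3
x=30: ŷ = 2.8 + 0.9·30 = 29.8; e = 27.8 − 29.8 = -2
x=35: ŷ = 2.8 + 0.9·35 = 34.3; e = 37.3 − 34.3 = 3
x=40: ŷ = 2.8 + 0.9·40 = 38.8; e = 33.8 − 38.8 = -5
x=45: ŷ = 2.8 + 0.9·45 = 43.3; e = 46.3 − 43.3 = 3
SSE = 16 + 4 + 25 + 1 + 9 + 4 + 9 + 25 + 9 = 102

SSE = 102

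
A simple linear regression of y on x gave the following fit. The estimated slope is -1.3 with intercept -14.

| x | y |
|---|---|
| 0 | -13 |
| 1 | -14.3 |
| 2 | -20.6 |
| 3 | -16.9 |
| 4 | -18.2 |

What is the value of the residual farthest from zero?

x=0: ŷ = -14 − 1.3·0 = -14; r = -13 − (-14) = 1
x=1: ŷ = -14 − 1.3·1 = -15.3; r = -14.3 − (-15.3) = 1
x=2: ŷ = -14 − 1.3·2 = -16.6; r = -20.6 − (-16.6) = -4
x=3: ŷ = -14 − 1.3·3 = -17.9; r = -16.9 − (-17.9) = 1
x=4: ŷ = -14 − 1.3·4 = -19.2; r = -18.2 − (-19.2) = 1
Largest |r| is 4 at x = 2, residual -4.

r = -4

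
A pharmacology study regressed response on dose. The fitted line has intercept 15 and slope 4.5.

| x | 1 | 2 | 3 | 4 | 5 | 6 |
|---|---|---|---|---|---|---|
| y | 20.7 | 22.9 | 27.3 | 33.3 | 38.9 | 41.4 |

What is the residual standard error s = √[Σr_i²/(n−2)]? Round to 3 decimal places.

s = 1.275

x=1: ŷ = 15 + 4.5·1 = 19.5; r = 20.7 − 19.5 = 1.2
x=2: ŷ = 15 + 4.5·2 = 24; r = 22.9 − 24 = -1.1
x=3: ŷ = 15 + 4.5·3 = 28.5; r = 27.3 − 28.5 = -1.2
x=4: ŷ = 15 + 4.5·4 = 33; r = 33.3 − 33 = 0.3
x=5: ŷ = 15 + 4.5·5 = 37.5; r = 38.9 − 37.5 = 1.4
x=6: ŷ = 15 + 4.5·6 = 42; r = 41.4 − 42 = -0.6
SSE = 1.44 + 1.21 + 1.44 + 0.09 + 1.96 + 0.36 = 6.5
s = √(6.5/4) = √1.625 ≈ 1.275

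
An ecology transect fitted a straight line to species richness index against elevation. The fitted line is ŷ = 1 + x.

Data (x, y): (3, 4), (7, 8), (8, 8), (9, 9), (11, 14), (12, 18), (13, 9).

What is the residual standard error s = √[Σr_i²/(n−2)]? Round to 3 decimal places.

s = 3.347

x=3: ŷ = 1 + 3 = 4; r = 4 − 4 = 0
x=7: ŷ = 1 + 7 = 8; r = 8 − 8 = 0
x=8: ŷ = 1 + 8 = 9; r = 8 − 9 = -1
x=9: ŷ = 1 + 9 = 10; r = 9 − 10 = -1
x=11: ŷ = 1 + 11 = 12; r = 14 − 12 = 2
x=12: ŷ = 1 + 12 = 13; r = 18 − 13 = 5
x=13: ŷ = 1 + 13 = 14; r = 9 − 14 = -5
SSE = 0 + 0 + 1 + 1 + 4 + 25 + 25 = 56
s = √(56/5) = √11.2 ≈ 3.347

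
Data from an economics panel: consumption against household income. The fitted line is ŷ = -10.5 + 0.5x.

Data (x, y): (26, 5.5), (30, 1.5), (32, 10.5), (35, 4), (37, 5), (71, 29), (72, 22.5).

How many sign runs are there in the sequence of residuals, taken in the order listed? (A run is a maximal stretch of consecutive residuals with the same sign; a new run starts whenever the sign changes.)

6 runs

x=26: ŷ = -10.5 + 0.5·26 = 2.5; r = 5.5 − 2.5 = 3
x=30: ŷ = -10.5 + 0.5·30 = 4.5; r = 1.5 − 4.5 = -3
x=32: ŷ = -10.5 + 0.5·32 = 5.5; r = 10.5 − 5.5 = 5
x=35: ŷ = -10.5 + 0.5·35 = 7; r = 4 − 7 = -3
x=37: ŷ = -10.5 + 0.5·37 = 8; r = 5 − 8 = -3
x=71: ŷ = -10.5 + 0.5·71 = 25; r = 29 − 25 = 4
x=72: ŷ = -10.5 + 0.5·72 = 25.5; r = 22.5 − 25.5 = -3
Signs: + − + − − + −
Runs: +×1, −×1, +×1, −×2, +×1, −×1 → 6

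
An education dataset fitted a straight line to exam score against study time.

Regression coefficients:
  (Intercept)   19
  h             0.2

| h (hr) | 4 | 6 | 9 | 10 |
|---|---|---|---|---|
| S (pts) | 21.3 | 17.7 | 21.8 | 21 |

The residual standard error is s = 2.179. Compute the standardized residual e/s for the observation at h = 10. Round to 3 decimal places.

0.000

Ŝ = 19 + 0.2·10 = 21
e = 21 − 21 = 0
e/s = 0 / 2.179 = 0.000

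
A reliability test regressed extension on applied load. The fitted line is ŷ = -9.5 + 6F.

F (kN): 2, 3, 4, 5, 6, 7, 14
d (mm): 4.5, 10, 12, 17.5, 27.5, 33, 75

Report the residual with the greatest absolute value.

F=2: ŷ = -9.5 + 6·2 = 2.5; e = 4.5 − 2.5 = 2
F=3: ŷ = -9.5 + 6·3 = 8.5; e = 10 − 8.5 = 1.5
F=4: ŷ = -9.5 + 6·4 = 14.5; e = 12 − 14.5 = -2.5
F=5: ŷ = -9.5 + 6·5 = 20.5; e = 17.5 − 20.5 = -3
F=6: ŷ = -9.5 + 6·6 = 26.5; e = 27.5 − 26.5 = 1
F=7: ŷ = -9.5 + 6·7 = 32.5; e = 33 − 32.5 = 0.5
F=14: ŷ = -9.5 + 6·14 = 74.5; e = 75 − 74.5 = 0.5
Largest |e| is 3 at F = 5, residual -3.

e = -3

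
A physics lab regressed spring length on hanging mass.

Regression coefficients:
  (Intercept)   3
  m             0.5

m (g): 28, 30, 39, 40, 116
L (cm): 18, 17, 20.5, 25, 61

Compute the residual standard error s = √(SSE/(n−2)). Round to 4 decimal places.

m=28: L̂ = 3 + 0.5·28 = 17; r = 18 − 17 = 1
m=30: L̂ = 3 + 0.5·30 = 18; r = 17 − 18 = -1
m=39: L̂ = 3 + 0.5·39 = 22.5; r = 20.5 − 22.5 = -2
m=40: L̂ = 3 + 0.5·40 = 23; r = 25 − 23 = 2
m=116: L̂ = 3 + 0.5·116 = 61; r = 61 − 61 = 0
SSE = 1 + 1 + 4 + 4 + 0 = 10
s = √(10/3) = √3.33333 ≈ 1.8257

s = 1.8257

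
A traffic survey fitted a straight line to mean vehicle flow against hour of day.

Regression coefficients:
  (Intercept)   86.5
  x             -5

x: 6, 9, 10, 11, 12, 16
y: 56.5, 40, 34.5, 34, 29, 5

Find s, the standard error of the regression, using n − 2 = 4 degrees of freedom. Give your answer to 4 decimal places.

x=6: ŷ = 86.5 − 5·6 = 56.5; e = 56.5 − 56.5 = 0
x=9: ŷ = 86.5 − 5·9 = 41.5; e = 40 − 41.5 = -1.5
x=10: ŷ = 86.5 − 5·10 = 36.5; e = 34.5 − 36.5 = -2
x=11: ŷ = 86.5 − 5·11 = 31.5; e = 34 − 31.5 = 2.5
x=12: ŷ = 86.5 − 5·12 = 26.5; e = 29 − 26.5 = 2.5
x=16: ŷ = 86.5 − 5·16 = 6.5; e = 5 − 6.5 = -1.5
SSE = 0 + 2.25 + 4 + 6.25 + 6.25 + 2.25 = 21
s = √(21/4) = √5.25 ≈ 2.2913

s = 2.2913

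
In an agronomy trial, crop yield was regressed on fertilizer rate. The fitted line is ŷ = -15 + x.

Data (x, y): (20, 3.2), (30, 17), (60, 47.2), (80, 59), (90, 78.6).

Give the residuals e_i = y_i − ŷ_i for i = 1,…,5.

-1.8, 2, 2.2, -6, 3.6

x=20: ŷ = -15 + 20 = 5; e = 3.2 − 5 = -1.8
x=30: ŷ = -15 + 30 = 15; e = 17 − 15 = 2
x=60: ŷ = -15 + 60 = 45; e = 47.2 − 45 = 2.2
x=80: ŷ = -15 + 80 = 65; e = 59 − 65 = -6
x=90: ŷ = -15 + 90 = 75; e = 78.6 − 75 = 3.6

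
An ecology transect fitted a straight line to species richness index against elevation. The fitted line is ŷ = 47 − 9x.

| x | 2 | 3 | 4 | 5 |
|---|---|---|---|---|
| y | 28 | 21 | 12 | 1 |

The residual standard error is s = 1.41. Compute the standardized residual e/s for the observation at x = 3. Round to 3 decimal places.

ŷ = 47 − 9·3 = 20
e = 21 − 20 = 1
e/s = 1 / 1.41 = 0.709

0.709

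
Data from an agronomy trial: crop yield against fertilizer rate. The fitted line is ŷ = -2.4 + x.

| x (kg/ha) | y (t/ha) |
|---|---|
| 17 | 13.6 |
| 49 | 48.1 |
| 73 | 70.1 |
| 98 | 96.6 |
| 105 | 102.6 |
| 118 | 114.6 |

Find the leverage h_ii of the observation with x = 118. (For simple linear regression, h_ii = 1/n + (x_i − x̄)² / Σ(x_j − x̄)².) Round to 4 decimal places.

x̄ = (17 + 49 + 73 + 98 + 105 + 118)/6 = 76.6667
Σ(x − x̄)² = 3560.11 + 765.444 + 13.4444 + 455.111 + 802.778 + 1708.44 = 7305.33
h = 1/6 + (41.3333)²/7305.33 = 0.166667 + 0.233863 = 0.4005

h = 0.4005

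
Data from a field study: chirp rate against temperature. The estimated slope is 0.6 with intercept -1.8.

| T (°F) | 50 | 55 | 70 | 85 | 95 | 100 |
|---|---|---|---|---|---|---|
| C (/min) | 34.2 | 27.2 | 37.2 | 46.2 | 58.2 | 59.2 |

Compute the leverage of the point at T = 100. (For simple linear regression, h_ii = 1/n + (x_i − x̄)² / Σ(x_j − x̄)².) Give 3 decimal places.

T̄ = (50 + 55 + 70 + 85 + 95 + 100)/6 = 75.8333
Σ(T − T̄)² = 667.361 + 434.028 + 34.0278 + 84.0278 + 367.361 + 584.028 = 2170.83
h = 1/6 + (24.1667)²/2170.83 = 0.166667 + 0.269034 = 0.436

h = 0.436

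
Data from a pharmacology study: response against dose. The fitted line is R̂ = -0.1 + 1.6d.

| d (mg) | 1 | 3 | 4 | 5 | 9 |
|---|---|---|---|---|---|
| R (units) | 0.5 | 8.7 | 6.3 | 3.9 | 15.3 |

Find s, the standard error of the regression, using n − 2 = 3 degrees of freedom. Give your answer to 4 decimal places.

d=1: R̂ = -0.1 + 1.6·1 = 1.5; e = 0.5 − 1.5 = -1
d=3: R̂ = -0.1 + 1.6·3 = 4.7; e = 8.7 − 4.7 = 4
d=4: R̂ = -0.1 + 1.6·4 = 6.3; e = 6.3 − 6.3 = 0
d=5: R̂ = -0.1 + 1.6·5 = 7.9; e = 3.9 − 7.9 = -4
d=9: R̂ = -0.1 + 1.6·9 = 14.3; e = 15.3 − 14.3 = 1
SSE = 1 + 16 + 0 + 16 + 1 = 34
s = √(34/3) = √11.3333 ≈ 3.3665

s = 3.3665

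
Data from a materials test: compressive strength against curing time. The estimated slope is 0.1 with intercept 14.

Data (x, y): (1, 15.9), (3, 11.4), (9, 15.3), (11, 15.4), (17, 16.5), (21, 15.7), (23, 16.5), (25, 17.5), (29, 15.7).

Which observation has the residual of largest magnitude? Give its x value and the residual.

x = 3, e = -2.9

x=1: ŷ = 14 + 0.1·1 = 14.1; e = 15.9 − 14.1 = 1.8
x=3: ŷ = 14 + 0.1·3 = 14.3; e = 11.4 − 14.3 = -2.9
x=9: ŷ = 14 + 0.1·9 = 14.9; e = 15.3 − 14.9 = 0.4
x=11: ŷ = 14 + 0.1·11 = 15.1; e = 15.4 − 15.1 = 0.3
x=17: ŷ = 14 + 0.1·17 = 15.7; e = 16.5 − 15.7 = 0.8
x=21: ŷ = 14 + 0.1·21 = 16.1; e = 15.7 − 16.1 = -0.4
x=23: ŷ = 14 + 0.1·23 = 16.3; e = 16.5 − 16.3 = 0.2
x=25: ŷ = 14 + 0.1·25 = 16.5; e = 17.5 − 16.5 = 1
x=29: ŷ = 14 + 0.1·29 = 16.9; e = 15.7 − 16.9 = -1.2
Largest |e| is 2.9 at x = 3, residual -2.9.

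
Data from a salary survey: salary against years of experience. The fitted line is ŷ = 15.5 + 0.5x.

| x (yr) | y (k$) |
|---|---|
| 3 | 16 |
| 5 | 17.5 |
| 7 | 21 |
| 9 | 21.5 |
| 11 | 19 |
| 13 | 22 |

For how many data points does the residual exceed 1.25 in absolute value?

3

x=3: ŷ = 15.5 + 0.5·3 = 17; r = 16 − 17 = -1
x=5: ŷ = 15.5 + 0.5·5 = 18; r = 17.5 − 18 = -0.5
x=7: ŷ = 15.5 + 0.5·7 = 19; r = 21 − 19 = 2
x=9: ŷ = 15.5 + 0.5·9 = 20; r = 21.5 − 20 = 1.5
x=11: ŷ = 15.5 + 0.5·11 = 21; r = 19 − 21 = -2
x=13: ŷ = 15.5 + 0.5·13 = 22; r = 22 − 22 = 0
|r| > 1.25: x=7 (|r|=2), x=9 (|r|=1.5), x=11 (|r|=2) → 3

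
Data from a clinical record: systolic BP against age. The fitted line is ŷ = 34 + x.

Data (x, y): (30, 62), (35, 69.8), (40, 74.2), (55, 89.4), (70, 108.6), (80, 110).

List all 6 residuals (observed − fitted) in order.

x=30: ŷ = 34 + 30 = 64; e = 62 − 64 = -2
x=35: ŷ = 34 + 35 = 69; e = 69.8 − 69 = 0.8
x=40: ŷ = 34 + 40 = 74; e = 74.2 − 74 = 0.2
x=55: ŷ = 34 + 55 = 89; e = 89.4 − 89 = 0.4
x=70: ŷ = 34 + 70 = 104; e = 108.6 − 104 = 4.6
x=80: ŷ = 34 + 80 = 114; e = 110 − 114 = -4

-2, 0.8, 0.2, 0.4, 4.6, -4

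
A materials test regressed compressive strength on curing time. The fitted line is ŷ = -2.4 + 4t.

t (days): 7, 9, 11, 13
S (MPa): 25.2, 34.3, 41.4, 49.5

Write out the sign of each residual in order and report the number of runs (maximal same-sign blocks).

3 runs

t=7: ŷ = -2.4 + 4·7 = 25.6; e = 25.2 − 25.6 = -0.4
t=9: ŷ = -2.4 + 4·9 = 33.6; e = 34.3 − 33.6 = 0.7
t=11: ŷ = -2.4 + 4·11 = 41.6; e = 41.4 − 41.6 = -0.2
t=13: ŷ = -2.4 + 4·13 = 49.6; e = 49.5 − 49.6 = -0.1
Signs: − + − −
Runs: −×1, +×1, −×2 → 3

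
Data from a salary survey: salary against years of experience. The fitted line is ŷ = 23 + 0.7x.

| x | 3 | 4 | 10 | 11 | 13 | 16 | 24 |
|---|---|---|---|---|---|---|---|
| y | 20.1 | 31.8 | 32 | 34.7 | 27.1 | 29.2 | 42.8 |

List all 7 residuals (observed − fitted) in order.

-5, 6, 2, 4, -5, -5, 3

x=3: ŷ = 23 + 0.7·3 = 25.1; e = 20.1 − 25.1 = -5
x=4: ŷ = 23 + 0.7·4 = 25.8; e = 31.8 − 25.8 = 6
x=10: ŷ = 23 + 0.7·10 = 30; e = 32 − 30 = 2
x=11: ŷ = 23 + 0.7·11 = 30.7; e = 34.7 − 30.7 = 4
x=13: ŷ = 23 + 0.7·13 = 32.1; e = 27.1 − 32.1 = -5
x=16: ŷ = 23 + 0.7·16 = 34.2; e = 29.2 − 34.2 = -5
x=24: ŷ = 23 + 0.7·24 = 39.8; e = 42.8 − 39.8 = 3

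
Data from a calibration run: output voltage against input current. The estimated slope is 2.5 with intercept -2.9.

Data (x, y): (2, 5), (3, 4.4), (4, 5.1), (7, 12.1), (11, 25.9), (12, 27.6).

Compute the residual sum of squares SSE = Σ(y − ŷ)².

SSE = 20.64

x=2: ŷ = -2.9 + 2.5·2 = 2.1; r = 5 − 2.1 = 2.9
x=3: ŷ = -2.9 + 2.5·3 = 4.6; r = 4.4 − 4.6 = -0.2
x=4: ŷ = -2.9 + 2.5·4 = 7.1; r = 5.1 − 7.1 = -2
x=7: ŷ = -2.9 + 2.5·7 = 14.6; r = 12.1 − 14.6 = -2.5
x=11: ŷ = -2.9 + 2.5·11 = 24.6; r = 25.9 − 24.6 = 1.3
x=12: ŷ = -2.9 + 2.5·12 = 27.1; r = 27.6 − 27.1 = 0.5
SSE = 8.41 + 0.04 + 4 + 6.25 + 1.69 + 0.25 = 20.64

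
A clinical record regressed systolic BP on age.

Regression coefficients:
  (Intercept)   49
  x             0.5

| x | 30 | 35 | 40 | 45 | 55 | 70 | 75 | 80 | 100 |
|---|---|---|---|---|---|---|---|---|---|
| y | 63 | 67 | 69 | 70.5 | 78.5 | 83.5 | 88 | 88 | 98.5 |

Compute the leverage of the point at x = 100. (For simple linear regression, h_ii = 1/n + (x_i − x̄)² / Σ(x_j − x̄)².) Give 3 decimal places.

x̄ = (30 + 35 + 40 + 45 + 55 + 70 + 75 + 80 + 100)/9 = 58.8889
Σ(x − x̄)² = 834.568 + 570.679 + 356.79 + 192.901 + 15.1235 + 123.457 + 259.568 + 445.679 + 1690.12 = 4488.89
h = 1/9 + (41.1111)²/4488.89 = 0.111111 + 0.376513 = 0.488

h = 0.488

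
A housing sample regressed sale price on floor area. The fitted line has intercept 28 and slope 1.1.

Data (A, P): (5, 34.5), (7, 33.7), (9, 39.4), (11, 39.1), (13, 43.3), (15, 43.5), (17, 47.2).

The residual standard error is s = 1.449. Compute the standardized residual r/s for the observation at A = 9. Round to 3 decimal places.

1.035

ŷ = 28 + 1.1·9 = 37.9
r = 39.4 − 37.9 = 1.5
r/s = 1.5 / 1.449 = 1.035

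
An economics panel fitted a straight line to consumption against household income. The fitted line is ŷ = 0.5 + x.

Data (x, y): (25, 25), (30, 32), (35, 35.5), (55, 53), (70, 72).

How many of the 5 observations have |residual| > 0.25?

x=25: ŷ = 0.5 + 25 = 25.5; e = 25 − 25.5 = -0.5
x=30: ŷ = 0.5 + 30 = 30.5; e = 32 − 30.5 = 1.5
x=35: ŷ = 0.5 + 35 = 35.5; e = 35.5 − 35.5 = 0
x=55: ŷ = 0.5 + 55 = 55.5; e = 53 − 55.5 = -2.5
x=70: ŷ = 0.5 + 70 = 70.5; e = 72 − 70.5 = 1.5
|e| > 0.25: x=25 (|e|=0.5), x=30 (|e|=1.5), x=55 (|e|=2.5), x=70 (|e|=1.5) → 4

4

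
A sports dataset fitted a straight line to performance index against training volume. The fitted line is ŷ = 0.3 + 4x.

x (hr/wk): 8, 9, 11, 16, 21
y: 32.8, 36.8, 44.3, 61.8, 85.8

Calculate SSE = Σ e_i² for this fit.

SSE = 9

x=8: ŷ = 0.3 + 4·8 = 32.3; e = 32.8 − 32.3 = 0.5
x=9: ŷ = 0.3 + 4·9 = 36.3; e = 36.8 − 36.3 = 0.5
x=11: ŷ = 0.3 + 4·11 = 44.3; e = 44.3 − 44.3 = 0
x=16: ŷ = 0.3 + 4·16 = 64.3; e = 61.8 − 64.3 = -2.5
x=21: ŷ = 0.3 + 4·21 = 84.3; e = 85.8 − 84.3 = 1.5
SSE = 0.25 + 0.25 + 0 + 6.25 + 2.25 = 9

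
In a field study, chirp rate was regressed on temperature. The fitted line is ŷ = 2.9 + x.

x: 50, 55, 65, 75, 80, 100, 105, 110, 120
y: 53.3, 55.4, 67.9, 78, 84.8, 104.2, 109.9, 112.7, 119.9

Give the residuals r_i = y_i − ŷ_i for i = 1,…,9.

0.4, -2.5, 0, 0.1, 1.9, 1.3, 2, -0.2, -3

x=50: ŷ = 2.9 + 50 = 52.9; r = 53.3 − 52.9 = 0.4
x=55: ŷ = 2.9 + 55 = 57.9; r = 55.4 − 57.9 = -2.5
x=65: ŷ = 2.9 + 65 = 67.9; r = 67.9 − 67.9 = 0
x=75: ŷ = 2.9 + 75 = 77.9; r = 78 − 77.9 = 0.1
x=80: ŷ = 2.9 + 80 = 82.9; r = 84.8 − 82.9 = 1.9
x=100: ŷ = 2.9 + 100 = 102.9; r = 104.2 − 102.9 = 1.3
x=105: ŷ = 2.9 + 105 = 107.9; r = 109.9 − 107.9 = 2
x=110: ŷ = 2.9 + 110 = 112.9; r = 112.7 − 112.9 = -0.2
x=120: ŷ = 2.9 + 120 = 122.9; r = 119.9 − 122.9 = -3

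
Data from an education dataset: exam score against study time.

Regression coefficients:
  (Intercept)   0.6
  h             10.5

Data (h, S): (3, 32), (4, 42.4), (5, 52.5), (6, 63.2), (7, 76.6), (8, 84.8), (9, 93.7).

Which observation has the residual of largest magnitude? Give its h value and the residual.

h=3: ŷ = 0.6 + 10.5·3 = 32.1; e = 32 − 32.1 = -0.1
h=4: ŷ = 0.6 + 10.5·4 = 42.6; e = 42.4 − 42.6 = -0.2
h=5: ŷ = 0.6 + 10.5·5 = 53.1; e = 52.5 − 53.1 = -0.6
h=6: ŷ = 0.6 + 10.5·6 = 63.6; e = 63.2 − 63.6 = -0.4
h=7: ŷ = 0.6 + 10.5·7 = 74.1; e = 76.6 − 74.1 = 2.5
h=8: ŷ = 0.6 + 10.5·8 = 84.6; e = 84.8 − 84.6 = 0.2
h=9: ŷ = 0.6 + 10.5·9 = 95.1; e = 93.7 − 95.1 = -1.4
Largest |e| is 2.5 at h = 7, residual 2.5.

h = 7, e = 2.5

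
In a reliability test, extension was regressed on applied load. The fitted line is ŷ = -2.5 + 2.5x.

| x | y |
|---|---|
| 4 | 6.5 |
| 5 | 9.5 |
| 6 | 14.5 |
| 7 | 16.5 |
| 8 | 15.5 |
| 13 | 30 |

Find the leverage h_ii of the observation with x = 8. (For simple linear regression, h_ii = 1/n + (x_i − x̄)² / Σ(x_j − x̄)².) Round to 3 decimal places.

x̄ = (4 + 5 + 6 + 7 + 8 + 13)/6 = 7.16667
Σ(x − x̄)² = 10.0278 + 4.69444 + 1.36111 + 0.0277778 + 0.694444 + 34.0278 = 50.8333
h = 1/6 + (0.833333)²/50.8333 = 0.166667 + 0.0136612 = 0.180

h = 0.180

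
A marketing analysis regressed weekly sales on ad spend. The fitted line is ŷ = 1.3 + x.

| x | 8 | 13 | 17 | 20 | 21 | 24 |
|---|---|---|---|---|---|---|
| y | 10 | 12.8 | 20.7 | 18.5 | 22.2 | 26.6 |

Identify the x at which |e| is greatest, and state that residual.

x = 20, e = -2.8

x=8: ŷ = 1.3 + 8 = 9.3; e = 10 − 9.3 = 0.7
x=13: ŷ = 1.3 + 13 = 14.3; e = 12.8 − 14.3 = -1.5
x=17: ŷ = 1.3 + 17 = 18.3; e = 20.7 − 18.3 = 2.4
x=20: ŷ = 1.3 + 20 = 21.3; e = 18.5 − 21.3 = -2.8
x=21: ŷ = 1.3 + 21 = 22.3; e = 22.2 − 22.3 = -0.1
x=24: ŷ = 1.3 + 24 = 25.3; e = 26.6 − 25.3 = 1.3
Largest |e| is 2.8 at x = 20, residual -2.8.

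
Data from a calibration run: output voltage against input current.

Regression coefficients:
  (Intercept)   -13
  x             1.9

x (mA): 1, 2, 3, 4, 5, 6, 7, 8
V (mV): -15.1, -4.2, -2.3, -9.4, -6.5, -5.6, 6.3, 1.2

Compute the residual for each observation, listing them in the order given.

x=1: V̂ = -13 + 1.9·1 = -11.1; e = -15.1 − (-11.1) = -4
x=2: V̂ = -13 + 1.9·2 = -9.2; e = -4.2 − (-9.2) = 5
x=3: V̂ = -13 + 1.9·3 = -7.3; e = -2.3 − (-7.3) = 5
x=4: V̂ = -13 + 1.9·4 = -5.4; e = -9.4 − (-5.4) = -4
x=5: V̂ = -13 + 1.9·5 = -3.5; e = -6.5 − (-3.5) = -3
x=6: V̂ = -13 + 1.9·6 = -1.6; e = -5.6 − (-1.6) = -4
x=7: V̂ = -13 + 1.9·7 = 0.3; e = 6.3 − 0.3 = 6
x=8: V̂ = -13 + 1.9·8 = 2.2; e = 1.2 − 2.2 = -1

-4, 5, 5, -4, -3, -4, 6, -1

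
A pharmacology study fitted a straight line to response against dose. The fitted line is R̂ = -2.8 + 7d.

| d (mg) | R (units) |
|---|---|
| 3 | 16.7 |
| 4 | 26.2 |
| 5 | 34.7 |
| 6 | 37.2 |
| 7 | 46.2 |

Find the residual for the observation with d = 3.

e = -1.5

R̂ = -2.8 + 7·3 = 18.2
e = 16.7 − 18.2 = -1.5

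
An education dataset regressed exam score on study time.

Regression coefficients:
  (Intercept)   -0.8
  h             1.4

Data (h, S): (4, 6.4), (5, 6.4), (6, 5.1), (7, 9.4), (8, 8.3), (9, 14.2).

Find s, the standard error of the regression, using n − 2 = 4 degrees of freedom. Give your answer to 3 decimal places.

h=4: ŷ = -0.8 + 1.4·4 = 4.8; e = 6.4 − 4.8 = 1.6
h=5: ŷ = -0.8 + 1.4·5 = 6.2; e = 6.4 − 6.2 = 0.2
h=6: ŷ = -0.8 + 1.4·6 = 7.6; e = 5.1 − 7.6 = -2.5
h=7: ŷ = -0.8 + 1.4·7 = 9; e = 9.4 − 9 = 0.4
h=8: ŷ = -0.8 + 1.4·8 = 10.4; e = 8.3 − 10.4 = -2.1
h=9: ŷ = -0.8 + 1.4·9 = 11.8; e = 14.2 − 11.8 = 2.4
SSE = 2.56 + 0.04 + 6.25 + 0.16 + 4.41 + 5.76 = 19.18
s = √(19.18/4) = √4.795 ≈ 2.190

s = 2.190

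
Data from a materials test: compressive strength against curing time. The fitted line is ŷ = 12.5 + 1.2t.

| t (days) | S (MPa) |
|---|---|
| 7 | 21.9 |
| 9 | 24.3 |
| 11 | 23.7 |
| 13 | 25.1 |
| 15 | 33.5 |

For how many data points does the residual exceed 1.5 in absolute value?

t=7: ŷ = 12.5 + 1.2·7 = 20.9; r = 21.9 − 20.9 = 1
t=9: ŷ = 12.5 + 1.2·9 = 23.3; r = 24.3 − 23.3 = 1
t=11: ŷ = 12.5 + 1.2·11 = 25.7; r = 23.7 − 25.7 = -2
t=13: ŷ = 12.5 + 1.2·13 = 28.1; r = 25.1 − 28.1 = -3
t=15: ŷ = 12.5 + 1.2·15 = 30.5; r = 33.5 − 30.5 = 3
|r| > 1.5: t=11 (|r|=2), t=13 (|r|=3), t=15 (|r|=3) → 3

3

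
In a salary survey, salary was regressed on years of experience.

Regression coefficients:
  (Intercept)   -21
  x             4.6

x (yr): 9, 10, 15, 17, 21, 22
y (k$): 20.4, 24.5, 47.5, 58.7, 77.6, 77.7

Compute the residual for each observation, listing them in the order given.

0, -0.5, -0.5, 1.5, 2, -2.5

x=9: ŷ = -21 + 4.6·9 = 20.4; e = 20.4 − 20.4 = 0
x=10: ŷ = -21 + 4.6·10 = 25; e = 24.5 − 25 = -0.5
x=15: ŷ = -21 + 4.6·15 = 48; e = 47.5 − 48 = -0.5
x=17: ŷ = -21 + 4.6·17 = 57.2; e = 58.7 − 57.2 = 1.5
x=21: ŷ = -21 + 4.6·21 = 75.6; e = 77.6 − 75.6 = 2
x=22: ŷ = -21 + 4.6·22 = 80.2; e = 77.7 − 80.2 = -2.5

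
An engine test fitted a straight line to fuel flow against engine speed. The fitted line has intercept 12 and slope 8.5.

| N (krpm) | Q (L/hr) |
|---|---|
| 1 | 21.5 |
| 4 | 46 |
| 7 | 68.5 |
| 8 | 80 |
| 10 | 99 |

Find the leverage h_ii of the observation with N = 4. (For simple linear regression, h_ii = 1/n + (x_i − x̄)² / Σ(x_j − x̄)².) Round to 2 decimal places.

N̄ = (1 + 4 + 7 + 8 + 10)/5 = 6
Σ(N − N̄)² = 25 + 4 + 1 + 4 + 16 = 50
h = 1/5 + (-2)²/50 = 0.2 + 0.08 = 0.28

h = 0.28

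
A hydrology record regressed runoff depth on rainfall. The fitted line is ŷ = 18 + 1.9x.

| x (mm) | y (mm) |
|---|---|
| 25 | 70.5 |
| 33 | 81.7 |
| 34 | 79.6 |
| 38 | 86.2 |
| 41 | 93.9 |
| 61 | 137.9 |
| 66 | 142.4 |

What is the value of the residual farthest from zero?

x=25: ŷ = 18 + 1.9·25 = 65.5; e = 70.5 − 65.5 = 5
x=33: ŷ = 18 + 1.9·33 = 80.7; e = 81.7 − 80.7 = 1
x=34: ŷ = 18 + 1.9·34 = 82.6; e = 79.6 − 82.6 = -3
x=38: ŷ = 18 + 1.9·38 = 90.2; e = 86.2 − 90.2 = -4
x=41: ŷ = 18 + 1.9·41 = 95.9; e = 93.9 − 95.9 = -2
x=61: ŷ = 18 + 1.9·61 = 133.9; e = 137.9 − 133.9 = 4
x=66: ŷ = 18 + 1.9·66 = 143.4; e = 142.4 − 143.4 = -1
Largest |e| is 5 at x = 25, residual 5.

e = 5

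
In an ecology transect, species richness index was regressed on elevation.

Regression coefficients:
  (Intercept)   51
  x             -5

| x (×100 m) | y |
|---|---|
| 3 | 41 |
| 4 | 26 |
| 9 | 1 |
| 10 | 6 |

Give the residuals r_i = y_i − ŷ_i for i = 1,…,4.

x=3: ŷ = 51 − 5·3 = 36; r = 41 − 36 = 5
x=4: ŷ = 51 − 5·4 = 31; r = 26 − 31 = -5
x=9: ŷ = 51 − 5·9 = 6; r = 1 − 6 = -5
x=10: ŷ = 51 − 5·10 = 1; r = 6 − 1 = 5

5, -5, -5, 5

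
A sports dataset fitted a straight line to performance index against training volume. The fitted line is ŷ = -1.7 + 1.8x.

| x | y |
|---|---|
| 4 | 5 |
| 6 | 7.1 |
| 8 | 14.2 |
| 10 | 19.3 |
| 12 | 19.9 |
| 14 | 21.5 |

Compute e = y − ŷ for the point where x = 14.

e = -2

ŷ = -1.7 + 1.8·14 = 23.5
e = 21.5 − 23.5 = -2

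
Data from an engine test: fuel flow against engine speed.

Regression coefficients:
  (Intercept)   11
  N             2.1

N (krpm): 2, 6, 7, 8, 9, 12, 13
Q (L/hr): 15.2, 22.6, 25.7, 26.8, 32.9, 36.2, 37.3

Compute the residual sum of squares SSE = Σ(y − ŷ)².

N=2: ŷ = 11 + 2.1·2 = 15.2; r = 15.2 − 15.2 = 0
N=6: ŷ = 11 + 2.1·6 = 23.6; r = 22.6 − 23.6 = -1
N=7: ŷ = 11 + 2.1·7 = 25.7; r = 25.7 − 25.7 = 0
N=8: ŷ = 11 + 2.1·8 = 27.8; r = 26.8 − 27.8 = -1
N=9: ŷ = 11 + 2.1·9 = 29.9; r = 32.9 − 29.9 = 3
N=12: ŷ = 11 + 2.1·12 = 36.2; r = 36.2 − 36.2 = 0
N=13: ŷ = 11 + 2.1·13 = 38.3; r = 37.3 − 38.3 = -1
SSE = 0 + 1 + 0 + 1 + 9 + 0 + 1 = 12

SSE = 12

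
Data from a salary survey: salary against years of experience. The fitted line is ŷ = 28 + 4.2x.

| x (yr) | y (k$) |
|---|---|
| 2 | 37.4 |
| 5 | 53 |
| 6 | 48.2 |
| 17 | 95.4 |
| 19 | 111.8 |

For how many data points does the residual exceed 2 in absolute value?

x=2: ŷ = 28 + 4.2·2 = 36.4; e = 37.4 − 36.4 = 1
x=5: ŷ = 28 + 4.2·5 = 49; e = 53 − 49 = 4
x=6: ŷ = 28 + 4.2·6 = 53.2; e = 48.2 − 53.2 = -5
x=17: ŷ = 28 + 4.2·17 = 99.4; e = 95.4 − 99.4 = -4
x=19: ŷ = 28 + 4.2·19 = 107.8; e = 111.8 − 107.8 = 4
|e| > 2: x=5 (|e|=4), x=6 (|e|=5), x=17 (|e|=4), x=19 (|e|=4) → 4

4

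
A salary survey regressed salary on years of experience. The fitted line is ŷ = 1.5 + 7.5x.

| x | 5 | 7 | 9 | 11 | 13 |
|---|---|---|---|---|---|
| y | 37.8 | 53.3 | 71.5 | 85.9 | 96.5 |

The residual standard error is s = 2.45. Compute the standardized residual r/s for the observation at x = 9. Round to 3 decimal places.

1.020

ŷ = 1.5 + 7.5·9 = 69
r = 71.5 − 69 = 2.5
r/s = 2.5 / 2.45 = 1.020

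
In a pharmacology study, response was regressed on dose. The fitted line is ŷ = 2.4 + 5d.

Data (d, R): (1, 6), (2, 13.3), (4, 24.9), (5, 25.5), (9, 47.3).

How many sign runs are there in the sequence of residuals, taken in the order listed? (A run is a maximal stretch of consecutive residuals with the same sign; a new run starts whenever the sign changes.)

3 runs

d=1: ŷ = 2.4 + 5·1 = 7.4; e = 6 − 7.4 = -1.4
d=2: ŷ = 2.4 + 5·2 = 12.4; e = 13.3 − 12.4 = 0.9
d=4: ŷ = 2.4 + 5·4 = 22.4; e = 24.9 − 22.4 = 2.5
d=5: ŷ = 2.4 + 5·5 = 27.4; e = 25.5 − 27.4 = -1.9
d=9: ŷ = 2.4 + 5·9 = 47.4; e = 47.3 − 47.4 = -0.1
Signs: − + + − −
Runs: −×1, +×2, −×2 → 3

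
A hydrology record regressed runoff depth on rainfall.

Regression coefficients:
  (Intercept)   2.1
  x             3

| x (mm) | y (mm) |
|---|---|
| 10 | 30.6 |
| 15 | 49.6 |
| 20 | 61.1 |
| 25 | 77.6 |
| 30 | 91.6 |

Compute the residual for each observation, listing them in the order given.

x=10: ŷ = 2.1 + 3·10 = 32.1; e = 30.6 − 32.1 = -1.5
x=15: ŷ = 2.1 + 3·15 = 47.1; e = 49.6 − 47.1 = 2.5
x=20: ŷ = 2.1 + 3·20 = 62.1; e = 61.1 − 62.1 = -1
x=25: ŷ = 2.1 + 3·25 = 77.1; e = 77.6 − 77.1 = 0.5
x=30: ŷ = 2.1 + 3·30 = 92.1; e = 91.6 − 92.1 = -0.5

-1.5, 2.5, -1, 0.5, -0.5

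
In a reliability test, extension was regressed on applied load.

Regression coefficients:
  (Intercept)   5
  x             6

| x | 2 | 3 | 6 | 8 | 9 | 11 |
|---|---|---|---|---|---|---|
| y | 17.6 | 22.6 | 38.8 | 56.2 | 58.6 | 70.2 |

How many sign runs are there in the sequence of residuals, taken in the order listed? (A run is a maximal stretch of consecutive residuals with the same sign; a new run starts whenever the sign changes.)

x=2: ŷ = 5 + 6·2 = 17; r = 17.6 − 17 = 0.6
x=3: ŷ = 5 + 6·3 = 23; r = 22.6 − 23 = -0.4
x=6: ŷ = 5 + 6·6 = 41; r = 38.8 − 41 = -2.2
x=8: ŷ = 5 + 6·8 = 53; r = 56.2 − 53 = 3.2
x=9: ŷ = 5 + 6·9 = 59; r = 58.6 − 59 = -0.4
x=11: ŷ = 5 + 6·11 = 71; r = 70.2 − 71 = -0.8
Signs: + − − + − −
Runs: +×1, −×2, +×1, −×2 → 4

4 runs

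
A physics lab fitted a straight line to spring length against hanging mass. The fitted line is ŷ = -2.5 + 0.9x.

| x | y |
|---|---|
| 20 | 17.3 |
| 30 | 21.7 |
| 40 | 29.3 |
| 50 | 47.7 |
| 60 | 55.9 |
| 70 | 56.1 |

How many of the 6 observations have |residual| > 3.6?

x=20: ŷ = -2.5 + 0.9·20 = 15.5; e = 17.3 − 15.5 = 1.8
x=30: ŷ = -2.5 + 0.9·30 = 24.5; e = 21.7 − 24.5 = -2.8
x=40: ŷ = -2.5 + 0.9·40 = 33.5; e = 29.3 − 33.5 = -4.2
x=50: ŷ = -2.5 + 0.9·50 = 42.5; e = 47.7 − 42.5 = 5.2
x=60: ŷ = -2.5 + 0.9·60 = 51.5; e = 55.9 − 51.5 = 4.4
x=70: ŷ = -2.5 + 0.9·70 = 60.5; e = 56.1 − 60.5 = -4.4
|e| > 3.6: x=40 (|e|=4.2), x=50 (|e|=5.2), x=60 (|e|=4.4), x=70 (|e|=4.4) → 4

4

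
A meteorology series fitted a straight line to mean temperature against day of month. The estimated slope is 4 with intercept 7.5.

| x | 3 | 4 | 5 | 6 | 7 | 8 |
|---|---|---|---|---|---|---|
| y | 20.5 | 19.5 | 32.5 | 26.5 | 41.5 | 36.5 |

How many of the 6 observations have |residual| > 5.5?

1

x=3: ŷ = 7.5 + 4·3 = 19.5; r = 20.5 − 19.5 = 1
x=4: ŷ = 7.5 + 4·4 = 23.5; r = 19.5 − 23.5 = -4
x=5: ŷ = 7.5 + 4·5 = 27.5; r = 32.5 − 27.5 = 5
x=6: ŷ = 7.5 + 4·6 = 31.5; r = 26.5 − 31.5 = -5
x=7: ŷ = 7.5 + 4·7 = 35.5; r = 41.5 − 35.5 = 6
x=8: ŷ = 7.5 + 4·8 = 39.5; r = 36.5 − 39.5 = -3
|r| > 5.5: x=7 (|r|=6) → 1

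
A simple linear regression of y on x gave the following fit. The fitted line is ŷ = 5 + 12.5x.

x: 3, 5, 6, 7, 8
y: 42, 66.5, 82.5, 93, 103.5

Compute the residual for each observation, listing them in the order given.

-0.5, -1, 2.5, 0.5, -1.5

x=3: ŷ = 5 + 12.5·3 = 42.5; r = 42 − 42.5 = -0.5
x=5: ŷ = 5 + 12.5·5 = 67.5; r = 66.5 − 67.5 = -1
x=6: ŷ = 5 + 12.5·6 = 80; r = 82.5 − 80 = 2.5
x=7: ŷ = 5 + 12.5·7 = 92.5; r = 93 − 92.5 = 0.5
x=8: ŷ = 5 + 12.5·8 = 105; r = 103.5 − 105 = -1.5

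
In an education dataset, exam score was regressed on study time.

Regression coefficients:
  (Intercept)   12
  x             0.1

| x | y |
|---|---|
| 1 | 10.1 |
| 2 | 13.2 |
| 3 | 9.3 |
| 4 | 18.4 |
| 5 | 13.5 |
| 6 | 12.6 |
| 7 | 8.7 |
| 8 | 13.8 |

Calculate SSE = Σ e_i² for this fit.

SSE = 68

x=1: ŷ = 12 + 0.1·1 = 12.1; e = 10.1 − 12.1 = -2
x=2: ŷ = 12 + 0.1·2 = 12.2; e = 13.2 − 12.2 = 1
x=3: ŷ = 12 + 0.1·3 = 12.3; e = 9.3 − 12.3 = -3
x=4: ŷ = 12 + 0.1·4 = 12.4; e = 18.4 − 12.4 = 6
x=5: ŷ = 12 + 0.1·5 = 12.5; e = 13.5 − 12.5 = 1
x=6: ŷ = 12 + 0.1·6 = 12.6; e = 12.6 − 12.6 = 0
x=7: ŷ = 12 + 0.1·7 = 12.7; e = 8.7 − 12.7 = -4
x=8: ŷ = 12 + 0.1·8 = 12.8; e = 13.8 − 12.8 = 1
SSE = 4 + 1 + 9 + 36 + 1 + 0 + 16 + 1 = 68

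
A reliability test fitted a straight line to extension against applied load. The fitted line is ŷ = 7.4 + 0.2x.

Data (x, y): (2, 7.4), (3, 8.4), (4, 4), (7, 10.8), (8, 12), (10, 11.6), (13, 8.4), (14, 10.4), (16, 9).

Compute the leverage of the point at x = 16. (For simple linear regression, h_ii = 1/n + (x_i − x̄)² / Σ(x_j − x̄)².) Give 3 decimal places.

x̄ = (2 + 3 + 4 + 7 + 8 + 10 + 13 + 14 + 16)/9 = 8.55556
Σ(x − x̄)² = 42.9753 + 30.8642 + 20.7531 + 2.41975 + 0.308642 + 2.08642 + 19.7531 + 29.642 + 55.4198 = 204.222
h = 1/9 + (7.44444)²/204.222 = 0.111111 + 0.27137 = 0.382

h = 0.382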